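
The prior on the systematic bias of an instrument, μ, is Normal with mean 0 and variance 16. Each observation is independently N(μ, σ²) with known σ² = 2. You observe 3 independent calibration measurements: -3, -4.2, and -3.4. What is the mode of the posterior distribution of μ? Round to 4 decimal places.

μ̂_MAP = -3.3920

n = 3; x̄ = ((-3) + (-4.2) + (-3.4))/3 = -10.6/3 = -53/15 ≈ -3.5333.
For a Normal prior and Normal likelihood with known variance, the posterior is Normal; its mode equals its mean, the precision-weighted average.
Prior precision 1/σ₀² = 1/16 = 0.0625; data precision n/σ² = 3/2 = 1.5.
μ̂ = (0.0625·0 + 1.5·(-53/15)) / (0.0625 + 1.5) = (-5.3)/1.5625 = -3.3920.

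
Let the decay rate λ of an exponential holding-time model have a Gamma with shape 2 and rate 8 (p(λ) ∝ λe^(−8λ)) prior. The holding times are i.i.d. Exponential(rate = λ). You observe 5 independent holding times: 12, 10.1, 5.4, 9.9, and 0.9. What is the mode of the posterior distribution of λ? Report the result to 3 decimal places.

The Exponential(rate=λ) likelihood is ∝ λ^n e^(−λΣtᵢ). Here n = 5 and Σtᵢ = 12 + 10.1 + 5.4 + 9.9 + 0.9 = 38.3.
Posterior ∝ λe^(−8λ) · λ^5e^(−38.3λ) = λ^6e^(−46.3λ), i.e. Gamma(7, 46.3).
Mode = (a−1)/b = 6/46.3 ≈ 0.130.

λ̂_MAP = 0.130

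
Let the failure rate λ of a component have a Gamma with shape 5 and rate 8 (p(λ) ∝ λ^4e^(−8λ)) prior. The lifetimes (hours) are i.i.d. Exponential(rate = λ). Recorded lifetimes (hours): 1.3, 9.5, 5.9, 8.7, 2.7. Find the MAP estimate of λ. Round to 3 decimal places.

λ̂_MAP = 0.249

The Exponential(rate=λ) likelihood is ∝ λ^n e^(−λΣtᵢ). Here n = 5 and Σtᵢ = 1.3 + 9.5 + 5.9 + 8.7 + 2.7 = 28.1.
Posterior ∝ λ^4e^(−8λ) · λ^5e^(−28.1λ) = λ^9e^(−36.1λ), i.e. Gamma(10, 36.1).
Mode = (a−1)/b = 9/36.1 ≈ 0.249.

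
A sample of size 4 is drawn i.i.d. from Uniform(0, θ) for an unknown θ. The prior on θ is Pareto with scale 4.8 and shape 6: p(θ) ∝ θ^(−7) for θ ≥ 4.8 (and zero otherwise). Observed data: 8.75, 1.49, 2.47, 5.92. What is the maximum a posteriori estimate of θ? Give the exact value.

θ̂_MAP = 8.75

The Uniform(0, θ) likelihood is θ^(−n) for θ ≥ max(xᵢ), zero otherwise. Here max(xᵢ) = 8.75.
Posterior ∝ θ^(−7) · θ^(−4) = θ^(−11) on θ ≥ max(4.8, 8.75) = 8.75.
This density is strictly decreasing in θ, so the posterior mode lies at the lower boundary of the support.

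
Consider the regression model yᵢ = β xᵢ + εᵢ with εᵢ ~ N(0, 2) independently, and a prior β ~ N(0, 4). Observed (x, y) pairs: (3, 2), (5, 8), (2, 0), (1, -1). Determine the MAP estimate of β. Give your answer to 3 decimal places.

log p(β | y) = −Σ(yᵢ − βxᵢ)²/(2·2) − β²/(2·4) + const.
Setting the derivative to zero: Σxᵢ(yᵢ − βxᵢ)/2 − β/4 = 0, so β = Σxᵢyᵢ / (Σxᵢ² + σ²/τ²).
Σxᵢyᵢ = 3·2 + 5·8 + 2·0 + 1·(-1) = 45; Σxᵢ² = 39; σ²/τ² = 0.5.
β̂_MAP = 45 / (39 + 0.5) = 45/39.5 ≈ 1.139.

β̂_MAP = 1.139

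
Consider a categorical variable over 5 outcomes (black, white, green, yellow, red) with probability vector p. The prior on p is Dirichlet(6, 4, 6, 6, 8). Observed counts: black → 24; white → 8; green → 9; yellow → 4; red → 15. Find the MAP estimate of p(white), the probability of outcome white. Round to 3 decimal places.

MAP estimate of p(white) = 0.129

The posterior is Dirichlet(αᵢ + nᵢ) = Dirichlet(30, 12, 15, 10, 23).
For a Dirichlet(a₁,…,a_K) with all aᵢ > 1, the mode has j-th component (aⱼ − 1)/(Σaᵢ − K).
Here Σaᵢ = 90 and K = 5, so p(white) = (12 − 1)/(90 − 5) = 11/85 ≈ 0.129.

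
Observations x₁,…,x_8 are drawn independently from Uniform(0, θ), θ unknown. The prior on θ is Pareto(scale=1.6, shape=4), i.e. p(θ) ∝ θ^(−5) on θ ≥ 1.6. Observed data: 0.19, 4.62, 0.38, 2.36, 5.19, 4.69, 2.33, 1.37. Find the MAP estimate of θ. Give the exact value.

The Uniform(0, θ) likelihood is θ^(−n) for θ ≥ max(xᵢ), zero otherwise. Here max(xᵢ) = 5.19.
Posterior ∝ θ^(−5) · θ^(−8) = θ^(−13) on θ ≥ max(1.6, 5.19) = 5.19.
This density is strictly decreasing in θ, so the posterior mode lies at the lower boundary of the support.

θ̂_MAP = 5.19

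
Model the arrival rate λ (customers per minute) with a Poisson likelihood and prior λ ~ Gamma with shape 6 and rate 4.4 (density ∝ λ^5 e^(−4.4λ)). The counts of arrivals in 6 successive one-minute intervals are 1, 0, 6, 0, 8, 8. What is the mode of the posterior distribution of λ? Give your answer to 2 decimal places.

λ̂_MAP = 2.69

Σxᵢ = 1+0+6+0+8+8 = 23, with n = 6.
Posterior ∝ λ^5e^(−4.4λ) · λ^23e^(−6λ) = λ^28e^(−10.4λ), i.e. Gamma(shape=29, rate=10.4).
The mode of a Gamma(a, b) with a ≥ 1 (shape–rate) is (a−1)/b = 28/10.4 ≈ 2.69.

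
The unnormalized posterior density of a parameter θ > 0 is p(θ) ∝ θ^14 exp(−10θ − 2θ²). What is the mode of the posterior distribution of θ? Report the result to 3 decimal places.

ℓ'(θ) = 14/θ − 10 − 4θ. Setting this to zero and multiplying by θ: 4θ² + 10θ − 14 = 0.
θ = (−10 + √(10² + 4·4·14)) / (2·4) = (−10 + √324) / 8 = (−10 + 18)/8 = 1.
ℓ''(θ) = −14/θ² − 4 < 0, confirming a maximum.

θ̂_MAP = 1.000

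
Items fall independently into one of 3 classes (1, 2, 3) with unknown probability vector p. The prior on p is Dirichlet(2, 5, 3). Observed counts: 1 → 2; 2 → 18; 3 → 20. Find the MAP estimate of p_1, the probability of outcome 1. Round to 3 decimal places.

The posterior is Dirichlet(αᵢ + nᵢ) = Dirichlet(4, 23, 23).
For a Dirichlet(a₁,…,a_K) with all aᵢ > 1, the mode has j-th component (aⱼ − 1)/(Σaᵢ − K).
Here Σaᵢ = 50 and K = 3, so p_1 = (4 − 1)/(50 − 3) = 3/47 ≈ 0.064.

MAP estimate: 0.064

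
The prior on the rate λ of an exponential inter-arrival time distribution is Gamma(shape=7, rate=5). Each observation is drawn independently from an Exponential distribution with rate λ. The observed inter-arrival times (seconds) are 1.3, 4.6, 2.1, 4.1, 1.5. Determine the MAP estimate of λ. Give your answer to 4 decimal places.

λ̂_MAP = 0.5914

The Exponential(rate=λ) likelihood is ∝ λ^n e^(−λΣtᵢ). Here n = 5 and Σtᵢ = 1.3 + 4.6 + 2.1 + 4.1 + 1.5 = 13.6.
Posterior ∝ λ^6e^(−5λ) · λ^5e^(−13.6λ) = λ^11e^(−18.6λ), i.e. Gamma(12, 18.6).
Mode = (a−1)/b = 11/18.6 ≈ 0.5914.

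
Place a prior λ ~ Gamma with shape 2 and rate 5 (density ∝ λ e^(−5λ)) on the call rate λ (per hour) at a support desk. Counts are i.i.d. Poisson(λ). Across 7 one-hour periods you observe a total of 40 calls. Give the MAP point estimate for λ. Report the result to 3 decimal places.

Σxᵢ = 40, n = 7.
Posterior ∝ λe^(−5λ) · λ^40e^(−7λ) = λ^41e^(−12λ), i.e. Gamma(shape=42, rate=12).
The mode of a Gamma(a, b) with a ≥ 1 (shape–rate) is (a−1)/b = 41/12 ≈ 3.417.

λ̂_MAP = 3.417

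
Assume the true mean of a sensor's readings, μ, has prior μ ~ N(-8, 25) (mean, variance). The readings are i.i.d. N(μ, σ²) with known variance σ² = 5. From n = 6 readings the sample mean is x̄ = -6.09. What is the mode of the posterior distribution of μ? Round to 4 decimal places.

μ̂_MAP = -6.1516

n = 6, x̄ = -6.09.
For a Normal prior and Normal likelihood with known variance, the posterior is Normal; its mode equals its mean, the precision-weighted average.
Prior precision 1/σ₀² = 1/25 = 0.04; data precision n/σ² = 6/5 = 1.2.
μ̂ = (0.04·(-8) + 1.2·(-6.09)) / (0.04 + 1.2) = (-7.628)/1.24 = -1907/310 ≈ -6.1516.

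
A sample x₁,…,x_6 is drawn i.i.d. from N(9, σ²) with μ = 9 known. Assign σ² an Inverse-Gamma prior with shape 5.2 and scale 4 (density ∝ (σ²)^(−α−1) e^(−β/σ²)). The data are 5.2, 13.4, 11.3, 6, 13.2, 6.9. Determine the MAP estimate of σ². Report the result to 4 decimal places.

Sum of squared deviations about the known mean: SS = (5.2−9)² + (13.4−9)² + (11.3−9)² + (6−9)² + (13.2−9)² + (6.9−9)² = 70.14.
The Normal likelihood contributes (σ²)^(−n/2) exp(−SS/(2σ²)), so the posterior is Inverse-Gamma(α + n/2, β + SS/2) = Inverse-Gamma(8.2, 39.07).
The mode of Inverse-Gamma(a, b) is b/(a+1) = 39.07/9.2 ≈ 4.2467.

σ̂²_MAP = 4.2467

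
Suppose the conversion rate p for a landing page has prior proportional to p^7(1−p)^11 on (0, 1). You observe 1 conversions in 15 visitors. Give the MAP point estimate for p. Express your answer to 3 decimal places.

The prior density ∝ p^7(1−p)^11 is the kernel of Beta(8, 12).
Data: 1 success in 15 trials. The binomial likelihood contributes p(1−p)^14, so the posterior is Beta(8+1, 12+14) = Beta(9, 26).
For Beta(a, b) with a, b > 1 the mode is (a−1)/(a+b−2) = 8/33 ≈ 0.242.

p̂_MAP = 0.242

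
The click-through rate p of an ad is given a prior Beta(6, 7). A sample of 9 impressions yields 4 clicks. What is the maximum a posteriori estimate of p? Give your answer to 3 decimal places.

p̂_MAP = 0.450

Prior: Beta(6, 7).
Data: 4 successes in 9 trials. The binomial likelihood contributes p^4(1−p)^5, so the posterior is Beta(6+4, 7+5) = Beta(10, 12).
For Beta(a, b) with a, b > 1 the mode is (a−1)/(a+b−2) = 9/20 ≈ 0.450.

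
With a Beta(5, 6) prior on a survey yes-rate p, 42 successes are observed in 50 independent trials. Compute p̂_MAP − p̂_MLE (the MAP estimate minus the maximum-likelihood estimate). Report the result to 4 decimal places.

MAP − MLE = -0.0603

Posterior is Beta(47, 14); MAP = (47−1)/(61−2) = 46/59 ≈ 0.77966.
MLE ignores the prior: p̂_MLE = k/n = 42/50 ≈ 0.84000.
Difference = 46/59 − 42/50 = -89/1475 ≈ -0.0603.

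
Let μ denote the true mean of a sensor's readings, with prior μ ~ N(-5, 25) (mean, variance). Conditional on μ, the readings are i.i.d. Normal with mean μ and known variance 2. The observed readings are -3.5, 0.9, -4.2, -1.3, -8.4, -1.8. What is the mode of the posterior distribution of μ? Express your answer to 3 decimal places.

n = 6; x̄ = ((-3.5) + 0.9 + (-4.2) + (-1.3) + (-8.4) + (-1.8))/6 = -18.3/6 = -3.05.
For a Normal prior and Normal likelihood with known variance, the posterior is Normal; its mode equals its mean, the precision-weighted average.
Prior precision 1/σ₀² = 1/25 = 0.04; data precision n/σ² = 6/2 = 3.
μ̂ = (0.04·(-5) + 3·(-3.05)) / (0.04 + 3) = (-9.35)/3.04 = -935/304 ≈ -3.076.

μ̂_MAP = -3.076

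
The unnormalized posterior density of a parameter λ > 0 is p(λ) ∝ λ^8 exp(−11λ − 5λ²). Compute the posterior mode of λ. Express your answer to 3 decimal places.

λ̂_MAP = 0.500

ℓ'(λ) = 8/λ − 11 − 10λ. Setting this to zero and multiplying by λ: 10λ² + 11λ − 8 = 0.
λ = (−11 + √(11² + 4·10·8)) / (2·10) = (−11 + √441) / 20 = (−11 + 21)/20 = 1/2.
ℓ''(λ) = −8/λ² − 10 < 0, confirming a maximum.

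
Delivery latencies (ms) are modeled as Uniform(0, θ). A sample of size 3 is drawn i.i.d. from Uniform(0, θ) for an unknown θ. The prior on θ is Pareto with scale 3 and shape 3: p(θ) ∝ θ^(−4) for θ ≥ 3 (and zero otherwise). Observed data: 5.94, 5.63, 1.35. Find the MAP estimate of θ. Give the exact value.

The Uniform(0, θ) likelihood is θ^(−n) for θ ≥ max(xᵢ), zero otherwise. Here max(xᵢ) = 5.94.
Posterior ∝ θ^(−4) · θ^(−3) = θ^(−7) on θ ≥ max(3, 5.94) = 5.94.
This density is strictly decreasing in θ, so the posterior mode lies at the lower boundary of the support.

θ̂_MAP = 5.94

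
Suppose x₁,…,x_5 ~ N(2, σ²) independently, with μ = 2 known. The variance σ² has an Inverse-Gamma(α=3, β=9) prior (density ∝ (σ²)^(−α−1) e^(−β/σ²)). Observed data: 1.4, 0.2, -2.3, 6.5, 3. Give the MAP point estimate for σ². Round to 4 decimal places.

Sum of squared deviations about the known mean: SS = (1.4−2)² + (0.2−2)² + (-2.3−2)² + (6.5−2)² + (3−2)² = 43.34.
The Normal likelihood contributes (σ²)^(−n/2) exp(−SS/(2σ²)), so the posterior is Inverse-Gamma(α + n/2, β + SS/2) = Inverse-Gamma(5.5, 30.67).
The mode of Inverse-Gamma(a, b) is b/(a+1) = 30.67/6.5 ≈ 4.7185.

σ̂²_MAP = 4.7185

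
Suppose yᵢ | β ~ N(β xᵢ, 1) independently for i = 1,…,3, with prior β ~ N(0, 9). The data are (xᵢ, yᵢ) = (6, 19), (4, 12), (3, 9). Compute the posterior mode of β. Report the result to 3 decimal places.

β̂_MAP = 3.093

log p(β | y) = −Σ(yᵢ − βxᵢ)²/(2·1) − β²/(2·9) + const.
Setting the derivative to zero: Σxᵢ(yᵢ − βxᵢ)/1 − β/9 = 0, so β = Σxᵢyᵢ / (Σxᵢ² + σ²/τ²).
Σxᵢyᵢ = 6·19 + 4·12 + 3·9 = 189; Σxᵢ² = 61; σ²/τ² = 1/9.
β̂_MAP = 189 / (61 + 1/9) = 189/(550/9) = 1701/550 ≈ 3.093.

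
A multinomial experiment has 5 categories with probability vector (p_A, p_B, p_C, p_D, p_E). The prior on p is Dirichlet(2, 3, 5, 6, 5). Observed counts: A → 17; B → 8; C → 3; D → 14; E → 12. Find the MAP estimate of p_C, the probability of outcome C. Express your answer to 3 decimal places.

The posterior is Dirichlet(αᵢ + nᵢ) = Dirichlet(19, 11, 8, 20, 17).
For a Dirichlet(a₁,…,a_K) with all aᵢ > 1, the mode has j-th component (aⱼ − 1)/(Σaᵢ − K).
Here Σaᵢ = 75 and K = 5, so p_C = (8 − 1)/(75 − 5) = 7/70 ≈ 0.100.

MAP estimate of p_C = 0.100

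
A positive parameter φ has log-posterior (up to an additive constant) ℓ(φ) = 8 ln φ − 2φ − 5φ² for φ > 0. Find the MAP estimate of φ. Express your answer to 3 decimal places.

φ̂_MAP = 0.800

ℓ'(φ) = 8/φ − 2 − 10φ. Setting this to zero and multiplying by φ: 10φ² + 2φ − 8 = 0.
φ = (−2 + √(2² + 4·10·8)) / (2·10) = (−2 + √324) / 20 = (−2 + 18)/20 = 4/5.
ℓ''(φ) = −8/φ² − 10 < 0, confirming a maximum.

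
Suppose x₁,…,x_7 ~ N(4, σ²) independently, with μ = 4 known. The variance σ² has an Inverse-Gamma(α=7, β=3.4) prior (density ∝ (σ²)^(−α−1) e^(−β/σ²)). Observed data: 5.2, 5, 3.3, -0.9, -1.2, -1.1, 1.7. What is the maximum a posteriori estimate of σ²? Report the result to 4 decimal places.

σ̂²_MAP = 4.0035

Sum of squared deviations about the known mean: SS = (5.2−4)² + (5−4)² + (3.3−4)² + (-0.9−4)² + (-1.2−4)² + (-1.1−4)² + (1.7−4)² = 85.28.
The Normal likelihood contributes (σ²)^(−n/2) exp(−SS/(2σ²)), so the posterior is Inverse-Gamma(α + n/2, β + SS/2) = Inverse-Gamma(10.5, 46.04).
The mode of Inverse-Gamma(a, b) is b/(a+1) = 46.04/11.5 ≈ 4.0035.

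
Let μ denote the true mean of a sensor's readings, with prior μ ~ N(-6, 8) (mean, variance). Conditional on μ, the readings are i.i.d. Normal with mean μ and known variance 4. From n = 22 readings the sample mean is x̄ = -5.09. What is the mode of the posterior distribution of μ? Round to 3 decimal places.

n = 22, x̄ = -5.09.
For a Normal prior and Normal likelihood with known variance, the posterior is Normal; its mode equals its mean, the precision-weighted average.
Prior precision 1/σ₀² = 1/8 = 0.125; data precision n/σ² = 22/4 = 5.5.
μ̂ = (0.125·(-6) + 5.5·(-5.09)) / (0.125 + 5.5) = (-28.745)/5.625 = -5749/1125 ≈ -5.110.

μ̂_MAP = -5.110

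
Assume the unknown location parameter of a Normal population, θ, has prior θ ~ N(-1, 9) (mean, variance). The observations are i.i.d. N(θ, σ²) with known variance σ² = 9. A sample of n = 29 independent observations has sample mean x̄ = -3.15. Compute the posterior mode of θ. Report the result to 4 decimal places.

n = 29, x̄ = -3.15.
For a Normal prior and Normal likelihood with known variance, the posterior is Normal; its mode equals its mean, the precision-weighted average.
Prior precision 1/σ₀² = 1/9; data precision n/σ² = 29/9.
θ̂ = ((1/9)·(-1) + (29/9)·(-3.15)) / (1/9 + 29/9) = (-1847/180)/(10/3) = -1847/600 ≈ -3.0783.

θ̂_MAP = -3.0783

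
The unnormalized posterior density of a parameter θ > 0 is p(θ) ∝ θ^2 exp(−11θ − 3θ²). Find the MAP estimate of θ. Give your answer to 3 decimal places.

ℓ'(θ) = 2/θ − 11 − 6θ. Setting this to zero and multiplying by θ: 6θ² + 11θ − 2 = 0.
θ = (−11 + √(11² + 4·6·2)) / (2·6) = (−11 + √169) / 12 = (−11 + 13)/12 = 1/6.
ℓ''(θ) = −2/θ² − 6 < 0, confirming a maximum.

θ̂_MAP = 0.167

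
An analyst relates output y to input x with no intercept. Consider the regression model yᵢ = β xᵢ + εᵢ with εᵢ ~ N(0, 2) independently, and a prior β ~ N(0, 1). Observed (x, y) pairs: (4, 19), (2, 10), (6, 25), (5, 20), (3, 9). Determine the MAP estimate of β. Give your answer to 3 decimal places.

log p(β | y) = −Σ(yᵢ − βxᵢ)²/(2·2) − β²/(2·1) + const.
Setting the derivative to zero: Σxᵢ(yᵢ − βxᵢ)/2 − β/1 = 0, so β = Σxᵢyᵢ / (Σxᵢ² + σ²/τ²).
Σxᵢyᵢ = 4·19 + 2·10 + 6·25 + 5·20 + 3·9 = 373; Σxᵢ² = 90; σ²/τ² = 2.
β̂_MAP = 373 / (90 + 2) = 373/92 ≈ 4.054.

β̂_MAP = 4.054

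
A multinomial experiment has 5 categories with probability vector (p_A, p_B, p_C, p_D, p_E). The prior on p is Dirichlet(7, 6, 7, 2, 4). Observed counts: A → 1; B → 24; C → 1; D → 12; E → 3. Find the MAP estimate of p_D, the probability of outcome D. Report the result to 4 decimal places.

MAP estimate of p_D = 0.2097

The posterior is Dirichlet(αᵢ + nᵢ) = Dirichlet(8, 30, 8, 14, 7).
For a Dirichlet(a₁,…,a_K) with all aᵢ > 1, the mode has j-th component (aⱼ − 1)/(Σaᵢ − K).
Here Σaᵢ = 67 and K = 5, so p_D = (14 − 1)/(67 − 5) = 13/62 ≈ 0.2097.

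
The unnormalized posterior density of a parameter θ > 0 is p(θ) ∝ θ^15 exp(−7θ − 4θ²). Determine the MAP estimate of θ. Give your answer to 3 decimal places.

θ̂_MAP = 1.000

ℓ'(θ) = 15/θ − 7 − 8θ. Setting this to zero and multiplying by θ: 8θ² + 7θ − 15 = 0.
θ = (−7 + √(7² + 4·8·15)) / (2·8) = (−7 + √529) / 16 = (−7 + 23)/16 = 1.
ℓ''(θ) = −15/θ² − 8 < 0, confirming a maximum.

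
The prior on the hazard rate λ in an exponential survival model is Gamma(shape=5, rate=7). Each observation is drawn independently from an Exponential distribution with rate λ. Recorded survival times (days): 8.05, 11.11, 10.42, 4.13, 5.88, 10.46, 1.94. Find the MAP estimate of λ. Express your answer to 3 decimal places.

λ̂_MAP = 0.186

The Exponential(rate=λ) likelihood is ∝ λ^n e^(−λΣtᵢ). Here n = 7 and Σtᵢ = 8.05 + 11.11 + 10.42 + 4.13 + 5.88 + 10.46 + 1.94 = 51.99.
Posterior ∝ λ^4e^(−7λ) · λ^7e^(−51.99λ) = λ^11e^(−58.99λ), i.e. Gamma(12, 58.99).
Mode = (a−1)/b = 11/58.99 ≈ 0.186.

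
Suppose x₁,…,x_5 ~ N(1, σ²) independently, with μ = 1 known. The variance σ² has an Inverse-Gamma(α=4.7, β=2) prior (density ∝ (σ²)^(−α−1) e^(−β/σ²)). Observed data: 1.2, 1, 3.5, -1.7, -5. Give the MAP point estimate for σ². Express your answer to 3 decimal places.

σ̂²_MAP = 3.267

Sum of squared deviations about the known mean: SS = (1.2−1)² + (1−1)² + (3.5−1)² + (-1.7−1)² + (-5−1)² = 49.58.
The Normal likelihood contributes (σ²)^(−n/2) exp(−SS/(2σ²)), so the posterior is Inverse-Gamma(α + n/2, β + SS/2) = Inverse-Gamma(7.2, 26.79).
The mode of Inverse-Gamma(a, b) is b/(a+1) = 26.79/8.2 ≈ 3.267.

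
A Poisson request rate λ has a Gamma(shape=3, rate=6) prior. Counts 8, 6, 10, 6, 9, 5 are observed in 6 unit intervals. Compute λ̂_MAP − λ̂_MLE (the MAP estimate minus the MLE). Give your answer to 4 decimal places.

Σxᵢ = 44. Posterior is Gamma(47, 12); MAP = (47−1)/12 = 46/12 ≈ 3.83333.
MLE = x̄ = 44/6 ≈ 7.33333.
Difference = 46/12 − 44/6 = -7/2 ≈ -3.5000.

MAP − MLE = -3.5000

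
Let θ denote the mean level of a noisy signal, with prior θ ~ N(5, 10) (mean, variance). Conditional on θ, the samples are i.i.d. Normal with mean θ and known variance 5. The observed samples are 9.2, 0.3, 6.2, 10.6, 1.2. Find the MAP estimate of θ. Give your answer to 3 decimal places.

n = 5; x̄ = (9.2 + 0.3 + 6.2 + 10.6 + 1.2)/5 = 27.5/5 = 5.5.
For a Normal prior and Normal likelihood with known variance, the posterior is Normal; its mode equals its mean, the precision-weighted average.
Prior precision 1/σ₀² = 1/10 = 0.1; data precision n/σ² = 5/5 = 1.
θ̂ = (0.1·5 + 1·5.5) / (0.1 + 1) = 6/1.1 = 60/11 ≈ 5.455.

θ̂_MAP = 5.455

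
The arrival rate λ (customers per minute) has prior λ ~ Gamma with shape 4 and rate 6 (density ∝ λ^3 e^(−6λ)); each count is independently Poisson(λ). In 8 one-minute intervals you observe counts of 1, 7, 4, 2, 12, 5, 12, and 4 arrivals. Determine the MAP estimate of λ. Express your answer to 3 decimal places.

Σxᵢ = 1+7+4+2+12+5+12+4 = 47, with n = 8.
Posterior ∝ λ^3e^(−6λ) · λ^47e^(−8λ) = λ^50e^(−14λ), i.e. Gamma(shape=51, rate=14).
The mode of a Gamma(a, b) with a ≥ 1 (shape–rate) is (a−1)/b = 50/14 ≈ 3.571.

λ̂_MAP = 3.571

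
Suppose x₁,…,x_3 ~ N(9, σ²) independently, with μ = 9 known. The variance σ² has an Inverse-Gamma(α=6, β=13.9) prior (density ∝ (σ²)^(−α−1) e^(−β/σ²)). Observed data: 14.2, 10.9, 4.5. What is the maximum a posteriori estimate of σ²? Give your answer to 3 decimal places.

Sum of squared deviations about the known mean: SS = (14.2−9)² + (10.9−9)² + (4.5−9)² = 50.9.
The Normal likelihood contributes (σ²)^(−n/2) exp(−SS/(2σ²)), so the posterior is Inverse-Gamma(α + n/2, β + SS/2) = Inverse-Gamma(7.5, 39.35).
The mode of Inverse-Gamma(a, b) is b/(a+1) = 39.35/8.5 ≈ 4.629.

σ̂²_MAP = 4.629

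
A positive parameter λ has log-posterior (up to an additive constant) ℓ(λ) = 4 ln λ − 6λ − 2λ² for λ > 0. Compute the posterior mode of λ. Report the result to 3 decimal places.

ℓ'(λ) = 4/λ − 6 − 4λ. Setting this to zero and multiplying by λ: 4λ² + 6λ − 4 = 0.
λ = (−6 + √(6² + 4·4·4)) / (2·4) = (−6 + √100) / 8 = (−6 + 10)/8 = 1/2.
ℓ''(λ) = −4/λ² − 4 < 0, confirming a maximum.

λ̂_MAP = 0.500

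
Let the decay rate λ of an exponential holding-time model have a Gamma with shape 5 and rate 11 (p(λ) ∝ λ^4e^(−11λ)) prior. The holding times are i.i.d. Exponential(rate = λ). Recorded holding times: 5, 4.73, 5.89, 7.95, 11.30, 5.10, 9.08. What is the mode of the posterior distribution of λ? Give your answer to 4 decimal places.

λ̂_MAP = 0.1832

The Exponential(rate=λ) likelihood is ∝ λ^n e^(−λΣtᵢ). Here n = 7 and Σtᵢ = 5 + 4.73 + 5.89 + 7.95 + 11.30 + 5.10 + 9.08 = 49.05.
Posterior ∝ λ^4e^(−11λ) · λ^7e^(−49.05λ) = λ^11e^(−60.05λ), i.e. Gamma(12, 60.05).
Mode = (a−1)/b = 11/60.05 ≈ 0.1832.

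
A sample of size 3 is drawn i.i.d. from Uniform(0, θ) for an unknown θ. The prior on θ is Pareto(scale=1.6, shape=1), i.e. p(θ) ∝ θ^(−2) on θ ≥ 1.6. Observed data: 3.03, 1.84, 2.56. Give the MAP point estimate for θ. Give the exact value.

The Uniform(0, θ) likelihood is θ^(−n) for θ ≥ max(xᵢ), zero otherwise. Here max(xᵢ) = 3.03.
Posterior ∝ θ^(−2) · θ^(−3) = θ^(−5) on θ ≥ max(1.6, 3.03) = 3.03.
This density is strictly decreasing in θ, so the posterior mode lies at the lower boundary of the support.

θ̂_MAP = 3.03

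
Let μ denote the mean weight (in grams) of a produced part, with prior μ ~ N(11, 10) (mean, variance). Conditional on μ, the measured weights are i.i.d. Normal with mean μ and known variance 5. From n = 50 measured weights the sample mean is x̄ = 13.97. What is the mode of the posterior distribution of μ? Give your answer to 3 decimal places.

n = 50, x̄ = 13.97.
For a Normal prior and Normal likelihood with known variance, the posterior is Normal; its mode equals its mean, the precision-weighted average.
Prior precision 1/σ₀² = 1/10 = 0.1; data precision n/σ² = 50/5 = 10.
μ̂ = (0.1·11 + 10·13.97) / (0.1 + 10) = 140.8/10.1 = 1408/101 ≈ 13.941.

μ̂_MAP = 13.941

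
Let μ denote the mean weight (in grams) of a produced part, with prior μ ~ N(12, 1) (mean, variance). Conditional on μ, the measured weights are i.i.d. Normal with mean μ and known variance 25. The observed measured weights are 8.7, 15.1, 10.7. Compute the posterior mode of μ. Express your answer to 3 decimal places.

n = 3; x̄ = (8.7 + 15.1 + 10.7)/3 = 34.5/3 = 11.5.
For a Normal prior and Normal likelihood with known variance, the posterior is Normal; its mode equals its mean, the precision-weighted average.
Prior precision 1/σ₀² = 1/1 = 1; data precision n/σ² = 3/25 = 0.12.
μ̂ = (1·12 + 0.12·11.5) / (1 + 0.12) = 13.38/1.12 = 669/56 ≈ 11.946.

μ̂_MAP = 11.946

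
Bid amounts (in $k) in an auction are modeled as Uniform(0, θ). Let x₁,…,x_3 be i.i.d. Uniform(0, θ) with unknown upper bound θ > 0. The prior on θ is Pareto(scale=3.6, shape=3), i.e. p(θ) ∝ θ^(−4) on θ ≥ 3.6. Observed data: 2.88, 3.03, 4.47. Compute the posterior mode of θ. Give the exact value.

The Uniform(0, θ) likelihood is θ^(−n) for θ ≥ max(xᵢ), zero otherwise. Here max(xᵢ) = 4.47.
Posterior ∝ θ^(−4) · θ^(−3) = θ^(−7) on θ ≥ max(3.6, 4.47) = 4.47.
This density is strictly decreasing in θ, so the posterior mode lies at the lower boundary of the support.

θ̂_MAP = 4.47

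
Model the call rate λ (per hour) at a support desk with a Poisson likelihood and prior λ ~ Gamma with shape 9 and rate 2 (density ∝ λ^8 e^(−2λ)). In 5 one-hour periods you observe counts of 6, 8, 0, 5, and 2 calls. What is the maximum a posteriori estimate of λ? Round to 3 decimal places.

λ̂_MAP = 4.143

Σxᵢ = 6+8+0+5+2 = 21, with n = 5.
Posterior ∝ λ^8e^(−2λ) · λ^21e^(−5λ) = λ^29e^(−7λ), i.e. Gamma(shape=30, rate=7).
The mode of a Gamma(a, b) with a ≥ 1 (shape–rate) is (a−1)/b = 29/7 ≈ 4.143.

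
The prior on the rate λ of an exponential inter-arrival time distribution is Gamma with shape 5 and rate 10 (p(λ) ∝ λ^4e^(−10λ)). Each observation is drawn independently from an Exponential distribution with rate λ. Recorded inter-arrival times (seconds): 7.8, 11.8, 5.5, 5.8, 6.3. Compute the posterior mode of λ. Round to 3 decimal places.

The Exponential(rate=λ) likelihood is ∝ λ^n e^(−λΣtᵢ). Here n = 5 and Σtᵢ = 7.8 + 11.8 + 5.5 + 5.8 + 6.3 = 37.2.
Posterior ∝ λ^4e^(−10λ) · λ^5e^(−37.2λ) = λ^9e^(−47.2λ), i.e. Gamma(10, 47.2).
Mode = (a−1)/b = 9/47.2 ≈ 0.191.

λ̂_MAP = 0.191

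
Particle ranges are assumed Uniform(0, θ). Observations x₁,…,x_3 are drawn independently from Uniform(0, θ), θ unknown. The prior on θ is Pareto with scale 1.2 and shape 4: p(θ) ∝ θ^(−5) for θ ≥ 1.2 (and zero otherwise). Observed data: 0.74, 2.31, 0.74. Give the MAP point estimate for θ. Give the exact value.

θ̂_MAP = 2.31

The Uniform(0, θ) likelihood is θ^(−n) for θ ≥ max(xᵢ), zero otherwise. Here max(xᵢ) = 2.31.
Posterior ∝ θ^(−5) · θ^(−3) = θ^(−8) on θ ≥ max(1.2, 2.31) = 2.31.
This density is strictly decreasing in θ, so the posterior mode lies at the lower boundary of the support.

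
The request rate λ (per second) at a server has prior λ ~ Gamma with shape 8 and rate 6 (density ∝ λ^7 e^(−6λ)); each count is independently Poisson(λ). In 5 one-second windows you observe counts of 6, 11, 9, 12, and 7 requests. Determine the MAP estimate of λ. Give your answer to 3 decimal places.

Σxᵢ = 6+11+9+12+7 = 45, with n = 5.
Posterior ∝ λ^7e^(−6λ) · λ^45e^(−5λ) = λ^52e^(−11λ), i.e. Gamma(shape=53, rate=11).
The mode of a Gamma(a, b) with a ≥ 1 (shape–rate) is (a−1)/b = 52/11 ≈ 4.727.

λ̂_MAP = 4.727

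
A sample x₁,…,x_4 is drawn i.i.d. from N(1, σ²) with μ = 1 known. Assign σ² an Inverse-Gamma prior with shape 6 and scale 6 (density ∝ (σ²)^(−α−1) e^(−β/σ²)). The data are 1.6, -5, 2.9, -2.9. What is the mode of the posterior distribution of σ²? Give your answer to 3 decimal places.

Sum of squared deviations about the known mean: SS = (1.6−1)² + (-5−1)² + (2.9−1)² + (-2.9−1)² = 55.18.
The Normal likelihood contributes (σ²)^(−n/2) exp(−SS/(2σ²)), so the posterior is Inverse-Gamma(α + n/2, β + SS/2) = Inverse-Gamma(8, 33.59).
The mode of Inverse-Gamma(a, b) is b/(a+1) = 33.59/9 ≈ 3.732.

σ̂²_MAP = 3.732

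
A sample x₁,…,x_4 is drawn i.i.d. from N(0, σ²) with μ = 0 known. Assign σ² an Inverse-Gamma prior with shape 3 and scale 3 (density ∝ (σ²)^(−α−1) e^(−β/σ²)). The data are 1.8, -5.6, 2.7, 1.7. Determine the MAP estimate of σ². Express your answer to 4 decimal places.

Sum of squared deviations about the known mean: SS = (1.8−0)² + (-5.6−0)² + (2.7−0)² + (1.7−0)² = 44.78.
The Normal likelihood contributes (σ²)^(−n/2) exp(−SS/(2σ²)), so the posterior is Inverse-Gamma(α + n/2, β + SS/2) = Inverse-Gamma(5, 25.39).
The mode of Inverse-Gamma(a, b) is b/(a+1) = 25.39/6 ≈ 4.2317.

σ̂²_MAP = 4.2317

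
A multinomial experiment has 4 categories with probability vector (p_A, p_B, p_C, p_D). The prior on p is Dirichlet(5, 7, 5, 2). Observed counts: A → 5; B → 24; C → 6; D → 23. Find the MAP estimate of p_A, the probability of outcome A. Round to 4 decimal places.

The posterior is Dirichlet(αᵢ + nᵢ) = Dirichlet(10, 31, 11, 25).
For a Dirichlet(a₁,…,a_K) with all aᵢ > 1, the mode has j-th component (aⱼ − 1)/(Σaᵢ − K).
Here Σaᵢ = 77 and K = 4, so p_A = (10 − 1)/(77 − 4) = 9/73 ≈ 0.1233.

MAP estimate of p_A = 0.1233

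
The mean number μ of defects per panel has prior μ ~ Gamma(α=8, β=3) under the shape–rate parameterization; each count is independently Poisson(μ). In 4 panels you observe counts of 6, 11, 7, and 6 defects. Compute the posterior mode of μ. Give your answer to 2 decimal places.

Σxᵢ = 6+11+7+6 = 30, with n = 4.
Posterior ∝ μ^7e^(−3μ) · μ^30e^(−4μ) = μ^37e^(−7μ), i.e. Gamma(shape=38, rate=7).
The mode of a Gamma(a, b) with a ≥ 1 (shape–rate) is (a−1)/b = 37/7 ≈ 5.29.

μ̂_MAP = 5.29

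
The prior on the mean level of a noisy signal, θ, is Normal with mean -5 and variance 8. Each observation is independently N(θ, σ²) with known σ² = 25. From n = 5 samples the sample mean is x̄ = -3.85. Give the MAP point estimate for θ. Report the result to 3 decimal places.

n = 5, x̄ = -3.85.
For a Normal prior and Normal likelihood with known variance, the posterior is Normal; its mode equals its mean, the precision-weighted average.
Prior precision 1/σ₀² = 1/8 = 0.125; data precision n/σ² = 5/25 = 0.2.
θ̂ = (0.125·(-5) + 0.2·(-3.85)) / (0.125 + 0.2) = (-1.395)/0.325 = -279/65 ≈ -4.292.

θ̂_MAP = -4.292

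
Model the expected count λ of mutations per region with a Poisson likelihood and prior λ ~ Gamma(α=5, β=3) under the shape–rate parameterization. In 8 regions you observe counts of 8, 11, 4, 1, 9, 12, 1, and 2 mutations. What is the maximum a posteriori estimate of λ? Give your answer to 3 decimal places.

λ̂_MAP = 4.727

Σxᵢ = 8+11+4+1+9+12+1+2 = 48, with n = 8.
Posterior ∝ λ^4e^(−3λ) · λ^48e^(−8λ) = λ^52e^(−11λ), i.e. Gamma(shape=53, rate=11).
The mode of a Gamma(a, b) with a ≥ 1 (shape–rate) is (a−1)/b = 52/11 ≈ 4.727.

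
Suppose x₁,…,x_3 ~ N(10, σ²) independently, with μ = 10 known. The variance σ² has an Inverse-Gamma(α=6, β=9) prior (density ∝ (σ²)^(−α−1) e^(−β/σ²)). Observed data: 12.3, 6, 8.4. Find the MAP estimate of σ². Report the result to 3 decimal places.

Sum of squared deviations about the known mean: SS = (12.3−10)² + (6−10)² + (8.4−10)² = 23.85.
The Normal likelihood contributes (σ²)^(−n/2) exp(−SS/(2σ²)), so the posterior is Inverse-Gamma(α + n/2, β + SS/2) = Inverse-Gamma(7.5, 20.925).
The mode of Inverse-Gamma(a, b) is b/(a+1) = 20.925/8.5 ≈ 2.462.

σ̂²_MAP = 2.462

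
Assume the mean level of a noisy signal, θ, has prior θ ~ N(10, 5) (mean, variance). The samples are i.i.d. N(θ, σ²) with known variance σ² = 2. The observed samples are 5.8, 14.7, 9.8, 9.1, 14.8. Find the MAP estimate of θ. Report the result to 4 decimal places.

θ̂_MAP = 10.7778

n = 5; x̄ = (5.8 + 14.7 + 9.8 + 9.1 + 14.8)/5 = 54.2/5 = 10.84.
For a Normal prior and Normal likelihood with known variance, the posterior is Normal; its mode equals its mean, the precision-weighted average.
Prior precision 1/σ₀² = 1/5 = 0.2; data precision n/σ² = 5/2 = 2.5.
θ̂ = (0.2·10 + 2.5·10.84) / (0.2 + 2.5) = 29.1/2.7 = 97/9 ≈ 10.7778.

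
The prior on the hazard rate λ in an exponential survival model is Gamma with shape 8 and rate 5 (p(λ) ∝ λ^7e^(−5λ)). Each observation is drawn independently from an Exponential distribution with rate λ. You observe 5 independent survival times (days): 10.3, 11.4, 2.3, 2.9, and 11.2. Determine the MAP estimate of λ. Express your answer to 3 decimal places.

λ̂_MAP = 0.278

The Exponential(rate=λ) likelihood is ∝ λ^n e^(−λΣtᵢ). Here n = 5 and Σtᵢ = 10.3 + 11.4 + 2.3 + 2.9 + 11.2 = 38.1.
Posterior ∝ λ^7e^(−5λ) · λ^5e^(−38.1λ) = λ^12e^(−43.1λ), i.e. Gamma(13, 43.1).
Mode = (a−1)/b = 12/43.1 ≈ 0.278.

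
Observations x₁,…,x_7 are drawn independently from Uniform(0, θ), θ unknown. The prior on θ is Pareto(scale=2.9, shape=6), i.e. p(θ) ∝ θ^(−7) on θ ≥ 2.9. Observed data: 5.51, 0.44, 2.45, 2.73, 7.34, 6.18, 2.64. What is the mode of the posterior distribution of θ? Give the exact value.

θ̂_MAP = 7.34

The Uniform(0, θ) likelihood is θ^(−n) for θ ≥ max(xᵢ), zero otherwise. Here max(xᵢ) = 7.34.
Posterior ∝ θ^(−7) · θ^(−7) = θ^(−14) on θ ≥ max(2.9, 7.34) = 7.34.
This density is strictly decreasing in θ, so the posterior mode lies at the lower boundary of the support.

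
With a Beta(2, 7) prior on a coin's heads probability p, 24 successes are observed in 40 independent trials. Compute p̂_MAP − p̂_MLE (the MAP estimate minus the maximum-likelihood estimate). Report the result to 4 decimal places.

MAP − MLE = -0.0681

Posterior is Beta(26, 23); MAP = (26−1)/(49−2) = 25/47 ≈ 0.53191.
MLE ignores the prior: p̂_MLE = k/n = 24/40 ≈ 0.60000.
Difference = 25/47 − 24/40 = -16/235 ≈ -0.0681.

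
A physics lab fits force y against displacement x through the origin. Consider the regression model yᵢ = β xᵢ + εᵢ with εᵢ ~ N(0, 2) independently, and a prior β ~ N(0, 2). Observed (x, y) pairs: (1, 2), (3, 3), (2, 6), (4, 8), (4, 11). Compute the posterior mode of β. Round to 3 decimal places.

β̂_MAP = 2.106

log p(β | y) = −Σ(yᵢ − βxᵢ)²/(2·2) − β²/(2·2) + const.
Setting the derivative to zero: Σxᵢ(yᵢ − βxᵢ)/2 − β/2 = 0, so β = Σxᵢyᵢ / (Σxᵢ² + σ²/τ²).
Σxᵢyᵢ = 1·2 + 3·3 + 2·6 + 4·8 + 4·11 = 99; Σxᵢ² = 46; σ²/τ² = 1.
β̂_MAP = 99 / (46 + 1) = 99/47 ≈ 2.106.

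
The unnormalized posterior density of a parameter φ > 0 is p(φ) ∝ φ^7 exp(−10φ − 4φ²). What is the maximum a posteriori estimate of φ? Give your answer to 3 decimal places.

ℓ'(φ) = 7/φ − 10 − 8φ. Setting this to zero and multiplying by φ: 8φ² + 10φ − 7 = 0.
φ = (−10 + √(10² + 4·8·7)) / (2·8) = (−10 + √324) / 16 = (−10 + 18)/16 = 1/2.
ℓ''(φ) = −7/φ² − 8 < 0, confirming a maximum.

φ̂_MAP = 0.500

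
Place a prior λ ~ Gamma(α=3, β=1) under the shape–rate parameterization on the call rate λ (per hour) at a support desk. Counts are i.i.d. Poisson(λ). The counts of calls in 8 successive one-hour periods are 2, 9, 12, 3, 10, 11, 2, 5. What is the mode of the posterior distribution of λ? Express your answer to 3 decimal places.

λ̂_MAP = 6.222

Σxᵢ = 2+9+12+3+10+11+2+5 = 54, with n = 8.
Posterior ∝ λ^2e^(−1λ) · λ^54e^(−8λ) = λ^56e^(−9λ), i.e. Gamma(shape=57, rate=9).
The mode of a Gamma(a, b) with a ≥ 1 (shape–rate) is (a−1)/b = 56/9 ≈ 6.222.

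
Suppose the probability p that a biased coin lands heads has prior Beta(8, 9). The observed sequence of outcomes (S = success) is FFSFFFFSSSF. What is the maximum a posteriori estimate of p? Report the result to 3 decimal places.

p̂_MAP = 0.423

Prior: Beta(8, 9).
Data: 4 successes in 11 trials (from the sequence). The binomial likelihood contributes p^4(1−p)^7, so the posterior is Beta(8+4, 9+7) = Beta(12, 16).
For Beta(a, b) with a, b > 1 the mode is (a−1)/(a+b−2) = 11/26 ≈ 0.423.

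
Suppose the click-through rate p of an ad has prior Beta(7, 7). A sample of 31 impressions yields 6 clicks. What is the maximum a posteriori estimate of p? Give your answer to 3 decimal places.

p̂_MAP = 0.279

Prior: Beta(7, 7).
Data: 6 successes in 31 trials. The binomial likelihood contributes p^6(1−p)^25, so the posterior is Beta(7+6, 7+25) = Beta(13, 32).
For Beta(a, b) with a, b > 1 the mode is (a−1)/(a+b−2) = 12/43 ≈ 0.279.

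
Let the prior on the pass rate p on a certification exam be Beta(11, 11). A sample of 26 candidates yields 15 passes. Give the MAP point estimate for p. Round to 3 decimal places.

Prior: Beta(11, 11).
Data: 15 successes in 26 trials. The binomial likelihood contributes p^15(1−p)^11, so the posterior is Beta(11+15, 11+11) = Beta(26, 22).
For Beta(a, b) with a, b > 1 the mode is (a−1)/(a+b−2) = 25/46 ≈ 0.543.

p̂_MAP = 0.543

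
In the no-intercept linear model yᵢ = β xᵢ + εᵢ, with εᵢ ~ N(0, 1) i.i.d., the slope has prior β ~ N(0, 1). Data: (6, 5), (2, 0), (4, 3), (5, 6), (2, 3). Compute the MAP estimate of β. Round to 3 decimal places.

β̂_MAP = 0.907

log p(β | y) = −Σ(yᵢ − βxᵢ)²/(2·1) − β²/(2·1) + const.
Setting the derivative to zero: Σxᵢ(yᵢ − βxᵢ)/1 − β/1 = 0, so β = Σxᵢyᵢ / (Σxᵢ² + σ²/τ²).
Σxᵢyᵢ = 6·5 + 2·0 + 4·3 + 5·6 + 2·3 = 78; Σxᵢ² = 85; σ²/τ² = 1.
β̂_MAP = 78 / (85 + 1) = 78/86 ≈ 0.907.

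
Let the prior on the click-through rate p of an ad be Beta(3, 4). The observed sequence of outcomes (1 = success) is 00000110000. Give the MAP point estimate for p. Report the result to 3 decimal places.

Prior: Beta(3, 4).
Data: 2 successes in 11 trials (from the sequence). The binomial likelihood contributes p^2(1−p)^9, so the posterior is Beta(3+2, 4+9) = Beta(5, 13).
For Beta(a, b) with a, b > 1 the mode is (a−1)/(a+b−2) = 4/16 ≈ 0.250.

p̂_MAP = 0.250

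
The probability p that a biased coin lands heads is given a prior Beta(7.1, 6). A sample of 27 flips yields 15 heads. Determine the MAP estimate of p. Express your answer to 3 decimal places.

Prior: Beta(7.1, 6).
Data: 15 successes in 27 trials. The binomial likelihood contributes p^15(1−p)^12, so the posterior is Beta(7.1+15, 6+12) = Beta(22.1, 18).
For Beta(a, b) with a, b > 1 the mode is (a−1)/(a+b−2) = 21.1/38.1 ≈ 0.554.

p̂_MAP = 0.554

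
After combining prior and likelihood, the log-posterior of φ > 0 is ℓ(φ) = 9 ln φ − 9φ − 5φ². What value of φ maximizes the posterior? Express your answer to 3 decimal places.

ℓ'(φ) = 9/φ − 9 − 10φ. Setting this to zero and multiplying by φ: 10φ² + 9φ − 9 = 0.
φ = (−9 + √(9² + 4·10·9)) / (2·10) = (−9 + √441) / 20 = (−9 + 21)/20 = 3/5.
ℓ''(φ) = −9/φ² − 10 < 0, confirming a maximum.

φ̂_MAP = 0.600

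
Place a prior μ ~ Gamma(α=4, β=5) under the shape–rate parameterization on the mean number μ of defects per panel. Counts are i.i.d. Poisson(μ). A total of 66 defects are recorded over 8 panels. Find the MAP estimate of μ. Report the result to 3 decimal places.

Σxᵢ = 66, n = 8.
Posterior ∝ μ^3e^(−5μ) · μ^66e^(−8μ) = μ^69e^(−13μ), i.e. Gamma(shape=70, rate=13).
The mode of a Gamma(a, b) with a ≥ 1 (shape–rate) is (a−1)/b = 69/13 ≈ 5.308.

μ̂_MAP = 5.308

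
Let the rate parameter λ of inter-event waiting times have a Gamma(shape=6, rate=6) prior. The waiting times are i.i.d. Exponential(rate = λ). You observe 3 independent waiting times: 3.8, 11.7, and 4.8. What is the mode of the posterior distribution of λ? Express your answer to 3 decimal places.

The Exponential(rate=λ) likelihood is ∝ λ^n e^(−λΣtᵢ). Here n = 3 and Σtᵢ = 3.8 + 11.7 + 4.8 = 20.3.
Posterior ∝ λ^5e^(−6λ) · λ^3e^(−20.3λ) = λ^8e^(−26.3λ), i.e. Gamma(9, 26.3).
Mode = (a−1)/b = 8/26.3 ≈ 0.304.

λ̂_MAP = 0.304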